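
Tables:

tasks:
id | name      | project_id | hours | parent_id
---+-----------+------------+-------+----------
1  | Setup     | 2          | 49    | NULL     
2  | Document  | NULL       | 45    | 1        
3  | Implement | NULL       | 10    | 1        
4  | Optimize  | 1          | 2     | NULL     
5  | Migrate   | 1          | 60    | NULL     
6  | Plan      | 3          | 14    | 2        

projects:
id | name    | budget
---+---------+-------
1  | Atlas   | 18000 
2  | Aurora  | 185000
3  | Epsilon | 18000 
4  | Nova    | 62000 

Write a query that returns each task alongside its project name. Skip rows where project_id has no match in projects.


INNER JOIN keeps only tasks rows whose project_id matches an id in projects. Walk through each task:
  - task 1 (Setup): project_id=2 -> matches Aurora
  - task 2 (Document): project_id=NULL, no match -> dropped
  - task 3 (Implement): project_id=NULL, no match -> dropped
  - task 4 (Optimize): project_id=1 -> matches Atlas
  - task 5 (Migrate): project_id=1 -> matches Atlas
  - task 6 (Plan): project_id=3 -> matches Epsilon
So 2 of 6 rows are dropped.

SQL:
SELECT a.name, b.name AS project
FROM tasks a
INNER JOIN projects b ON a.project_id = b.id

Result:
name     | project
---------+--------
Setup    | Aurora 
Optimize | Atlas  
Migrate  | Atlas  
Plan     | Epsilon


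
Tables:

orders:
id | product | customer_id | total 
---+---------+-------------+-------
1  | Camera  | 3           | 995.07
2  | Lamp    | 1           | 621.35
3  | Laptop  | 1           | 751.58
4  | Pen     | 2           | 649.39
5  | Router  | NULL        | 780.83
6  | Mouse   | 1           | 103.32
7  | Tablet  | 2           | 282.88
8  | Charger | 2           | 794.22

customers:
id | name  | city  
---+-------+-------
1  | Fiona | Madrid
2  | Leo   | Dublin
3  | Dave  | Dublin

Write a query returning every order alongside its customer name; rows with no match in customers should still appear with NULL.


LEFT JOIN keeps every row from orders (the left table); where customer_id has no match in customers, the customer columns become NULL. Walk through each order:
  - order 1 (Camera): customer_id=3 -> matches Dave
  - order 2 (Lamp): customer_id=1 -> matches Fiona
  - order 3 (Laptop): customer_id=1 -> matches Fiona
  - order 4 (Pen): customer_id=2 -> matches Leo
  - order 5 (Router): customer_id=NULL, no match -> kept with NULL
  - order 6 (Mouse): customer_id=1 -> matches Fiona
  - order 7 (Tablet): customer_id=2 -> matches Leo
  - order 8 (Charger): customer_id=2 -> matches Leo
All 8 rows appear; 1 has NULL customer.

SQL:
SELECT a.product, b.name AS customer
FROM orders a
LEFT JOIN customers b ON a.customer_id = b.id

Result:
product | customer
--------+---------
Camera  | Dave    
Lamp    | Fiona   
Laptop  | Fiona   
Pen     | Leo     
Router  | NULL    
Mouse   | Fiona   
Tablet  | Leo     
Charger | Leo     


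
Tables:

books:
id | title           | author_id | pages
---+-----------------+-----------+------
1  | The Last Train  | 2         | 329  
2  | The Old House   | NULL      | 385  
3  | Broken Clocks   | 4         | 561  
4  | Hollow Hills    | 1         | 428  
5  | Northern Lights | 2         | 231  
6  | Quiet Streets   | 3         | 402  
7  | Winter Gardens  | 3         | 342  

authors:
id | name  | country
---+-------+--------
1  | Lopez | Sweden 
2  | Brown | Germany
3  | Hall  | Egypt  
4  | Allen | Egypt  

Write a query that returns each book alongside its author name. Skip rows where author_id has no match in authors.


INNER JOIN keeps only books rows whose author_id matches an id in authors. Walk through each book:
  - book 1 (The Last Train): author_id=2 -> matches Brown
  - book 2 (The Old House): author_id=NULL, no match -> dropped
  - book 3 (Broken Clocks): author_id=4 -> matches Allen
  - book 4 (Hollow Hills): author_id=1 -> matches Lopez
  - book 5 (Northern Lights): author_id=2 -> matches Brown
  - book 6 (Quiet Streets): author_id=3 -> matches Hall
  - book 7 (Winter Gardens): author_id=3 -> matches Hall
So 1 of 7 rows is dropped.

SQL:
SELECT a.title, b.name AS author
FROM books a
INNER JOIN authors b ON a.author_id = b.id

Result:
title           | author
----------------+-------
The Last Train  | Brown 
Broken Clocks   | Allen 
Hollow Hills    | Lopez 
Northern Lights | Brown 
Quiet Streets   | Hall  
Winter Gardens  | Hall  


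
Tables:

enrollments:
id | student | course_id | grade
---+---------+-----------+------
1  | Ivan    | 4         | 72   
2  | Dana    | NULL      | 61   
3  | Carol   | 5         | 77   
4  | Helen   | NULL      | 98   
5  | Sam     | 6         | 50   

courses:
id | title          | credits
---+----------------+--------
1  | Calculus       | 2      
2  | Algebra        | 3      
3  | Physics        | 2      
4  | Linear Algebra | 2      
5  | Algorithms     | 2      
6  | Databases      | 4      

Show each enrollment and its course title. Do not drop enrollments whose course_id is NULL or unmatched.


LEFT JOIN keeps every row from enrollments (the left table); where course_id has no match in courses, the course columns become NULL. Walk through each enrollment:
  - enrollment 1 (Ivan): course_id=4 -> matches Linear Algebra
  - enrollment 2 (Dana): course_id=NULL, no match -> kept with NULL
  - enrollment 3 (Carol): course_id=5 -> matches Algorithms
  - enrollment 4 (Helen): course_id=NULL, no match -> kept with NULL
  - enrollment 5 (Sam): course_id=6 -> matches Databases
All 5 rows appear; 2 have NULL course.

SQL:
SELECT a.student, b.title AS course
FROM enrollments a
LEFT JOIN courses b ON a.course_id = b.id

Result:
student | course        
--------+---------------
Ivan    | Linear Algebra
Dana    | NULL          
Carol   | Algorithms    
Helen   | NULL          
Sam     | Databases     


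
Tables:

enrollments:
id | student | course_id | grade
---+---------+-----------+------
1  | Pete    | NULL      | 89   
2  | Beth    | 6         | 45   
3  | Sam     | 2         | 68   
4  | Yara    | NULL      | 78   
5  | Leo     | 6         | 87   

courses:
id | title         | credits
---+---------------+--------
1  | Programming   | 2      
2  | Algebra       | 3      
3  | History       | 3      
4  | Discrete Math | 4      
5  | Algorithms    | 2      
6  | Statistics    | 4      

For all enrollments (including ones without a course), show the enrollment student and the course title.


LEFT JOIN keeps every row from enrollments (the left table); where course_id has no match in courses, the course columns become NULL. Walk through each enrollment:
  - enrollment 1 (Pete): course_id=NULL, no match -> kept with NULL
  - enrollment 2 (Beth): course_id=6 -> matches Statistics
  - enrollment 3 (Sam): course_id=2 -> matches Algebra
  - enrollment 4 (Yara): course_id=NULL, no match -> kept with NULL
  - enrollment 5 (Leo): course_id=6 -> matches Statistics
All 5 rows appear; 2 have NULL course.

SQL:
SELECT a.student, b.title AS course
FROM enrollments a
LEFT JOIN courses b ON a.course_id = b.id

Result:
student | course    
--------+-----------
Pete    | NULL      
Beth    | Statistics
Sam     | Algebra   
Yara    | NULL      
Leo     | Statistics


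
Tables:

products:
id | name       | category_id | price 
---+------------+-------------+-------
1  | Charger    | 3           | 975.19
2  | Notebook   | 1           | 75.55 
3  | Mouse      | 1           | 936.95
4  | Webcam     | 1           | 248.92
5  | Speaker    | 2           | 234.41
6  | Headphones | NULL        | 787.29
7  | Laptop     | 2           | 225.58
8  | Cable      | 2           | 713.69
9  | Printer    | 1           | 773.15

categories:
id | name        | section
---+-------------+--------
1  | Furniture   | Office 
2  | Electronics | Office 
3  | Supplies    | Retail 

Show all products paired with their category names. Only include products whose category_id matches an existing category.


INNER JOIN keeps only products rows whose category_id matches an id in categories. Walk through each product:
  - product 1 (Charger): category_id=3 -> matches Supplies
  - product 2 (Notebook): category_id=1 -> matches Furniture
  - product 3 (Mouse): category_id=1 -> matches Furniture
  - product 4 (Webcam): category_id=1 -> matches Furniture
  - product 5 (Speaker): category_id=2 -> matches Electronics
  - product 6 (Headphones): category_id=NULL, no match -> dropped
  - product 7 (Laptop): category_id=2 -> matches Electronics
  - product 8 (Cable): category_id=2 -> matches Electronics
  - product 9 (Printer): category_id=1 -> matches Furniture
So 1 of 9 rows is dropped.

SQL:
SELECT a.name, b.name AS category
FROM products a
INNER JOIN categories b ON a.category_id = b.id

Result:
name     | category   
---------+------------
Charger  | Supplies   
Notebook | Furniture  
Mouse    | Furniture  
Webcam   | Furniture  
Speaker  | Electronics
Laptop   | Electronics
Cable    | Electronics
Printer  | Furniture  


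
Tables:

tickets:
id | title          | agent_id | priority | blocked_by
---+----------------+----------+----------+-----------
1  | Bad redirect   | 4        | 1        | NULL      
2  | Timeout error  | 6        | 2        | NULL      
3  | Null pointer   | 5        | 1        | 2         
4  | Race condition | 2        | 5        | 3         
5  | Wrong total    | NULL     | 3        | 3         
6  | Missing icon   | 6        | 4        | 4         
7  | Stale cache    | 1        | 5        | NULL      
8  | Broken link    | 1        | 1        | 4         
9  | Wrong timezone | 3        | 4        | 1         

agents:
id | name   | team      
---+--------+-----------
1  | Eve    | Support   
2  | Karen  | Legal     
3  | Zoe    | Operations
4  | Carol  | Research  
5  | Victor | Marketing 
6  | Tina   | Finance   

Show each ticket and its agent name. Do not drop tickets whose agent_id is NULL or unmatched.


LEFT JOIN keeps every row from tickets (the left table); where agent_id has no match in agents, the agent columns become NULL. Walk through each ticket:
  - ticket 1 (Bad redirect): agent_id=4 -> matches Carol
  - ticket 2 (Timeout error): agent_id=6 -> matches Tina
  - ticket 3 (Null pointer): agent_id=5 -> matches Victor
  - ticket 4 (Race condition): agent_id=2 -> matches Karen
  - ticket 5 (Wrong total): agent_id=NULL, no match -> kept with NULL
  - ticket 6 (Missing icon): agent_id=6 -> matches Tina
  - ticket 7 (Stale cache): agent_id=1 -> matches Eve
  - ticket 8 (Broken link): agent_id=1 -> matches Eve
  - ticket 9 (Wrong timezone): agent_id=3 -> matches Zoe
All 9 rows appear; 1 has NULL agent.

SQL:
SELECT a.title, b.name AS agent
FROM tickets a
LEFT JOIN agents b ON a.agent_id = b.id

Result:
title          | agent 
---------------+-------
Bad redirect   | Carol 
Timeout error  | Tina  
Null pointer   | Victor
Race condition | Karen 
Wrong total    | NULL  
Missing icon   | Tina  
Stale cache    | Eve   
Broken link    | Eve   
Wrong timezone | Zoe   


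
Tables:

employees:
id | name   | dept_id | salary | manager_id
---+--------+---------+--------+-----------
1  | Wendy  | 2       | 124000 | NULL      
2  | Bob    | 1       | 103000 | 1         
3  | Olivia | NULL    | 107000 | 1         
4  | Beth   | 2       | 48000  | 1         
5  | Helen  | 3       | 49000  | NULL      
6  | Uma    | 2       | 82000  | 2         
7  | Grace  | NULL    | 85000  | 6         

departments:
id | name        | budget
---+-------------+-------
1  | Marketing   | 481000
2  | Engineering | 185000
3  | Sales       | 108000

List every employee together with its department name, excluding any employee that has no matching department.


INNER JOIN keeps only employees rows whose dept_id matches an id in departments. Walk through each employee:
  - employee 1 (Wendy): dept_id=2 -> matches Engineering
  - employee 2 (Bob): dept_id=1 -> matches Marketing
  - employee 3 (Olivia): dept_id=NULL, no match -> dropped
  - employee 4 (Beth): dept_id=2 -> matches Engineering
  - employee 5 (Helen): dept_id=3 -> matches Sales
  - employee 6 (Uma): dept_id=2 -> matches Engineering
  - employee 7 (Grace): dept_id=NULL, no match -> dropped
So 2 of 7 rows are dropped.

SQL:
SELECT a.name, b.name AS department
FROM employees a
INNER JOIN departments b ON a.dept_id = b.id

Result:
name  | department 
------+------------
Wendy | Engineering
Bob   | Marketing  
Beth  | Engineering
Helen | Sales      
Uma   | Engineering


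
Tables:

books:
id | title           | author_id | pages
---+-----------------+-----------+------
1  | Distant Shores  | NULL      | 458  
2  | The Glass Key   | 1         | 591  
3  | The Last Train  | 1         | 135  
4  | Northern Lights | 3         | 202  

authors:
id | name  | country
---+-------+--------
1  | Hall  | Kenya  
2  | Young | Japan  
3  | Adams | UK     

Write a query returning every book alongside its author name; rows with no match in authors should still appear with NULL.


LEFT JOIN keeps every row from books (the left table); where author_id has no match in authors, the author columns become NULL. Walk through each book:
  - book 1 (Distant Shores): author_id=NULL, no match -> kept with NULL
  - book 2 (The Glass Key): author_id=1 -> matches Hall
  - book 3 (The Last Train): author_id=1 -> matches Hall
  - book 4 (Northern Lights): author_id=3 -> matches Adams
All 4 rows appear; 1 has NULL author.

SQL:
SELECT a.title, b.name AS author
FROM books a
LEFT JOIN authors b ON a.author_id = b.id

Result:
title           | author
----------------+-------
Distant Shores  | NULL  
The Glass Key   | Hall  
The Last Train  | Hall  
Northern Lights | Adams 


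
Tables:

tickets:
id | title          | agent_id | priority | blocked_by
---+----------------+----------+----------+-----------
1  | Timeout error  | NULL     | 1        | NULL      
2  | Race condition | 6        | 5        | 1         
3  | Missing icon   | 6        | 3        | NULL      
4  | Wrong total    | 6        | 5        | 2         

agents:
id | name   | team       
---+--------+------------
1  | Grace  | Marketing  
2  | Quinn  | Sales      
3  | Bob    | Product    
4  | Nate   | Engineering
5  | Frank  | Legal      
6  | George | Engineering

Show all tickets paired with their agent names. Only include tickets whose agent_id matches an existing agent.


INNER JOIN keeps only tickets rows whose agent_id matches an id in agents. Walk through each ticket:
  - ticket 1 (Timeout error): agent_id=NULL, no match -> dropped
  - ticket 2 (Race condition): agent_id=6 -> matches George
  - ticket 3 (Missing icon): agent_id=6 -> matches George
  - ticket 4 (Wrong total): agent_id=6 -> matches George
So 1 of 4 rows is dropped.

SQL:
SELECT a.title, b.name AS agent
FROM tickets a
INNER JOIN agents b ON a.agent_id = b.id

Result:
title          | agent 
---------------+-------
Race condition | George
Missing icon   | George
Wrong total    | George


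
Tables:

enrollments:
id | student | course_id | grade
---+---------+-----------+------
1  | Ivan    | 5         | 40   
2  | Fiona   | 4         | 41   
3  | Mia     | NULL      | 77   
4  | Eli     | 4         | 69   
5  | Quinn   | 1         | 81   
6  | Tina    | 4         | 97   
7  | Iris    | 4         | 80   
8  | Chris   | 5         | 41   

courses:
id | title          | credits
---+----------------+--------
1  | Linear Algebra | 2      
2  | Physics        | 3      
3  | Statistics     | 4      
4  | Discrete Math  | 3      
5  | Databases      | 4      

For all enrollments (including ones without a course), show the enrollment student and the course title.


LEFT JOIN keeps every row from enrollments (the left table); where course_id has no match in courses, the course columns become NULL. Walk through each enrollment:
  - enrollment 1 (Ivan): course_id=5 -> matches Databases
  - enrollment 2 (Fiona): course_id=4 -> matches Discrete Math
  - enrollment 3 (Mia): course_id=NULL, no match -> kept with NULL
  - enrollment 4 (Eli): course_id=4 -> matches Discrete Math
  - enrollment 5 (Quinn): course_id=1 -> matches Linear Algebra
  - enrollment 6 (Tina): course_id=4 -> matches Discrete Math
  - enrollment 7 (Iris): course_id=4 -> matches Discrete Math
  - enrollment 8 (Chris): course_id=5 -> matches Databases
All 8 rows appear; 1 has NULL course.

SQL:
SELECT a.student, b.title AS course
FROM enrollments a
LEFT JOIN courses b ON a.course_id = b.id

Result:
student | course        
--------+---------------
Ivan    | Databases     
Fiona   | Discrete Math 
Mia     | NULL          
Eli     | Discrete Math 
Quinn   | Linear Algebra
Tina    | Discrete Math 
Iris    | Discrete Math 
Chris   | Databases     


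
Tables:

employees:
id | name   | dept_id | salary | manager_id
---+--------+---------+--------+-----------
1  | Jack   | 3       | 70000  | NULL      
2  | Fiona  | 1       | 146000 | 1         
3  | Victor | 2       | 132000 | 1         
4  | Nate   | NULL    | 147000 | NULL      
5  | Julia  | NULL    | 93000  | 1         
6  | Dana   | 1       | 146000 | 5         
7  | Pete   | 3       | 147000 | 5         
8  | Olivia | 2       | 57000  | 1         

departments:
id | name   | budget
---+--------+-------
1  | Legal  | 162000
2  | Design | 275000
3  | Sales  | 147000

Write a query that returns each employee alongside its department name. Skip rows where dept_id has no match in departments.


INNER JOIN keeps only employees rows whose dept_id matches an id in departments. Walk through each employee:
  - employee 1 (Jack): dept_id=3 -> matches Sales
  - employee 2 (Fiona): dept_id=1 -> matches Legal
  - employee 3 (Victor): dept_id=2 -> matches Design
  - employee 4 (Nate): dept_id=NULL, no match -> dropped
  - employee 5 (Julia): dept_id=NULL, no match -> dropped
  - employee 6 (Dana): dept_id=1 -> matches Legal
  - employee 7 (Pete): dept_id=3 -> matches Sales
  - employee 8 (Olivia): dept_id=2 -> matches Design
So 2 of 8 rows are dropped.

SQL:
SELECT a.name, b.name AS department
FROM employees a
INNER JOIN departments b ON a.dept_id = b.id

Result:
name   | department
-------+-----------
Jack   | Sales     
Fiona  | Legal     
Victor | Design    
Dana   | Legal     
Pete   | Sales     
Olivia | Design    


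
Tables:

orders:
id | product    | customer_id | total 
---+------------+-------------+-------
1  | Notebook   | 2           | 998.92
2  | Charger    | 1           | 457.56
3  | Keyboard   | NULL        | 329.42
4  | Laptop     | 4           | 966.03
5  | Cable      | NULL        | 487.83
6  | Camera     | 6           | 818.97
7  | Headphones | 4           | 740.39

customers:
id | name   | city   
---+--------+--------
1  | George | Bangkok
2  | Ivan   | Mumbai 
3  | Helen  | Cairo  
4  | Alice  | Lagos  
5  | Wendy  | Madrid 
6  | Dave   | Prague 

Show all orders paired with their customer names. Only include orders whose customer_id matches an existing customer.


INNER JOIN keeps only orders rows whose customer_id matches an id in customers. Walk through each order:
  - order 1 (Notebook): customer_id=2 -> matches Ivan
  - order 2 (Charger): customer_id=1 -> matches George
  - order 3 (Keyboard): customer_id=NULL, no match -> dropped
  - order 4 (Laptop): customer_id=4 -> matches Alice
  - order 5 (Cable): customer_id=NULL, no match -> dropped
  - order 6 (Camera): customer_id=6 -> matches Dave
  - order 7 (Headphones): customer_id=4 -> matches Alice
So 2 of 7 rows are dropped.

SQL:
SELECT a.product, b.name AS customer
FROM orders a
INNER JOIN customers b ON a.customer_id = b.id

Result:
product    | customer
-----------+---------
Notebook   | Ivan    
Charger    | George  
Laptop     | Alice   
Camera     | Dave    
Headphones | Alice   


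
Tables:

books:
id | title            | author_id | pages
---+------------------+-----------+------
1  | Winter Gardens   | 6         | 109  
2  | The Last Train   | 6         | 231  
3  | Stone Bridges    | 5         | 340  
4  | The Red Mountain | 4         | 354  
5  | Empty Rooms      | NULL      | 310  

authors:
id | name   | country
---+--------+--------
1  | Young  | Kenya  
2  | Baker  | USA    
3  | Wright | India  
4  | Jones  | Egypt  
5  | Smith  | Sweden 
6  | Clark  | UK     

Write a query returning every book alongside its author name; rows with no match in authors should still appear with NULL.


LEFT JOIN keeps every row from books (the left table); where author_id has no match in authors, the author columns become NULL. Walk through each book:
  - book 1 (Winter Gardens): author_id=6 -> matches Clark
  - book 2 (The Last Train): author_id=6 -> matches Clark
  - book 3 (Stone Bridges): author_id=5 -> matches Smith
  - book 4 (The Red Mountain): author_id=4 -> matches Jones
  - book 5 (Empty Rooms): author_id=NULL, no match -> kept with NULL
All 5 rows appear; 1 has NULL author.

SQL:
SELECT a.title, b.name AS author
FROM books a
LEFT JOIN authors b ON a.author_id = b.id

Result:
title            | author
-----------------+-------
Winter Gardens   | Clark 
The Last Train   | Clark 
Stone Bridges    | Smith 
The Red Mountain | Jones 
Empty Rooms      | NULL  


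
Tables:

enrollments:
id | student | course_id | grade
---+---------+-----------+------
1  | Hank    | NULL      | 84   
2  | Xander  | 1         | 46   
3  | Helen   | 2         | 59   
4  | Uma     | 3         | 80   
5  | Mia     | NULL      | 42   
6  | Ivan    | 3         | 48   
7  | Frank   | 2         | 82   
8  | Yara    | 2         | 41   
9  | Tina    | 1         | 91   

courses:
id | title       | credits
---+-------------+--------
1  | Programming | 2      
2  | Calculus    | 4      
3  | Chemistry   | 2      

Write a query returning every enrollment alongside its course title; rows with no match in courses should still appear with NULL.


LEFT JOIN keeps every row from enrollments (the left table); where course_id has no match in courses, the course columns become NULL. Walk through each enrollment:
  - enrollment 1 (Hank): course_id=NULL, no match -> kept with NULL
  - enrollment 2 (Xander): course_id=1 -> matches Programming
  - enrollment 3 (Helen): course_id=2 -> matches Calculus
  - enrollment 4 (Uma): course_id=3 -> matches Chemistry
  - enrollment 5 (Mia): course_id=NULL, no match -> kept with NULL
  - enrollment 6 (Ivan): course_id=3 -> matches Chemistry
  - enrollment 7 (Frank): course_id=2 -> matches Calculus
  - enrollment 8 (Yara): course_id=2 -> matches Calculus
  - enrollment 9 (Tina): course_id=1 -> matches Programming
All 9 rows appear; 2 have NULL course.

SQL:
SELECT a.student, b.title AS course
FROM enrollments a
LEFT JOIN courses b ON a.course_id = b.id

Result:
student | course     
--------+------------
Hank    | NULL       
Xander  | Programming
Helen   | Calculus   
Uma     | Chemistry  
Mia     | NULL       
Ivan    | Chemistry  
Frank   | Calculus   
Yara    | Calculus   
Tina    | Programming


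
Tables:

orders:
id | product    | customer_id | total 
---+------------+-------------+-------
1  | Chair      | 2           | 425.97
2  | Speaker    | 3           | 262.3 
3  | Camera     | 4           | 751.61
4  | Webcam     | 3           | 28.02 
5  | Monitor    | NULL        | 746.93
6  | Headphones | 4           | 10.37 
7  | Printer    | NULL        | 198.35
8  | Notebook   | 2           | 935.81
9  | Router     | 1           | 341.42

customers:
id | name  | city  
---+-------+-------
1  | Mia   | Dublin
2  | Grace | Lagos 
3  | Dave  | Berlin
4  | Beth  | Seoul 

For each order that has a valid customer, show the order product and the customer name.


INNER JOIN keeps only orders rows whose customer_id matches an id in customers. Walk through each order:
  - order 1 (Chair): customer_id=2 -> matches Grace
  - order 2 (Speaker): customer_id=3 -> matches Dave
  - order 3 (Camera): customer_id=4 -> matches Beth
  - order 4 (Webcam): customer_id=3 -> matches Dave
  - order 5 (Monitor): customer_id=NULL, no match -> dropped
  - order 6 (Headphones): customer_id=4 -> matches Beth
  - order 7 (Printer): customer_id=NULL, no match -> dropped
  - order 8 (Notebook): customer_id=2 -> matches Grace
  - order 9 (Router): customer_id=1 -> matches Mia
So 2 of 9 rows are dropped.

SQL:
SELECT a.product, b.name AS customer
FROM orders a
INNER JOIN customers b ON a.customer_id = b.id

Result:
product    | customer
-----------+---------
Chair      | Grace   
Speaker    | Dave    
Camera     | Beth    
Webcam     | Dave    
Headphones | Beth    
Notebook   | Grace   
Router     | Mia     


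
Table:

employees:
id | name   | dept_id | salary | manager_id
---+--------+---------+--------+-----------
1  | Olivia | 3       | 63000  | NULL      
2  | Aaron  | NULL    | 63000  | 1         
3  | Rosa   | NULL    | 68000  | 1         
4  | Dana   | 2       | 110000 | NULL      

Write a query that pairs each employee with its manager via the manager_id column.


This is a self-join: employees is joined to a second copy of itself, matching each row's manager_id to another row's id. Use LEFT JOIN so rows with manager_id=NULL are kept.
  - employee 1 (Olivia): manager_id=NULL -> NULL
  - employee 2 (Aaron): manager_id=1 -> Olivia
  - employee 3 (Rosa): manager_id=1 -> Olivia
  - employee 4 (Dana): manager_id=NULL -> NULL

SQL:
SELECT a.name AS item, b.name AS manager
FROM employees a
LEFT JOIN employees b ON a.manager_id = b.id

Result:
item   | manager
-------+--------
Olivia | NULL   
Aaron  | Olivia 
Rosa   | Olivia 
Dana   | NULL   


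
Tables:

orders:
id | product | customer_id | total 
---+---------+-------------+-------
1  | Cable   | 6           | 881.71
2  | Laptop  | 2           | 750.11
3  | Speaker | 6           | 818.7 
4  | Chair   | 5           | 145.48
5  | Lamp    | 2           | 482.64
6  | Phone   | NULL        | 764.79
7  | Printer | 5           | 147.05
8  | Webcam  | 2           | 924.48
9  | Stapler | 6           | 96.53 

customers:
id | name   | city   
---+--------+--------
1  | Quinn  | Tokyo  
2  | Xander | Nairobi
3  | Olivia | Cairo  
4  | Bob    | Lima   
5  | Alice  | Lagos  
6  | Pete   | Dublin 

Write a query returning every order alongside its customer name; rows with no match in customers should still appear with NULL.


LEFT JOIN keeps every row from orders (the left table); where customer_id has no match in customers, the customer columns become NULL. Walk through each order:
  - order 1 (Cable): customer_id=6 -> matches Pete
  - order 2 (Laptop): customer_id=2 -> matches Xander
  - order 3 (Speaker): customer_id=6 -> matches Pete
  - order 4 (Chair): customer_id=5 -> matches Alice
  - order 5 (Lamp): customer_id=2 -> matches Xander
  - order 6 (Phone): customer_id=NULL, no match -> kept with NULL
  - order 7 (Printer): customer_id=5 -> matches Alice
  - order 8 (Webcam): customer_id=2 -> matches Xander
  - order 9 (Stapler): customer_id=6 -> matches Pete
All 9 rows appear; 1 has NULL customer.

SQL:
SELECT a.product, b.name AS customer
FROM orders a
LEFT JOIN customers b ON a.customer_id = b.id

Result:
product | customer
--------+---------
Cable   | Pete    
Laptop  | Xander  
Speaker | Pete    
Chair   | Alice   
Lamp    | Xander  
Phone   | NULL    
Printer | Alice   
Webcam  | Xander  
Stapler | Pete    


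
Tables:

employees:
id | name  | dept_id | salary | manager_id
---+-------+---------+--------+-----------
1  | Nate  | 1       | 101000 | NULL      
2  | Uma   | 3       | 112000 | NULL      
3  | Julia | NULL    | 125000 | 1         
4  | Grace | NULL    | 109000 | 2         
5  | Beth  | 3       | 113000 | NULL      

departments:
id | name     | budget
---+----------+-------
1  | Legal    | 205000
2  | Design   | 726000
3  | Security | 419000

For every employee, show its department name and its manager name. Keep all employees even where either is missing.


Two LEFT JOINs from the same base table employees: one to departments via dept_id, one to employees itself via manager_id. Both are LEFT so every employee is preserved.
Match against departments:
  - employee 1 (Nate): dept_id=1 -> matches Legal
  - employee 2 (Uma): dept_id=3 -> matches Security
  - employee 3 (Julia): dept_id=NULL, no match -> kept with NULL
  - employee 4 (Grace): dept_id=NULL, no match -> kept with NULL
  - employee 5 (Beth): dept_id=3 -> matches Security
Match against employees (self):
  - employee 1 (Nate): manager_id=NULL -> NULL
  - employee 2 (Uma): manager_id=NULL -> NULL
  - employee 3 (Julia): manager_id=1 -> Nate
  - employee 4 (Grace): manager_id=2 -> Uma
  - employee 5 (Beth): manager_id=NULL -> NULL

SQL:
SELECT a.name, b.name AS department, c.name AS manager
FROM employees a
LEFT JOIN departments b ON a.dept_id = b.id
LEFT JOIN employees c ON a.manager_id = c.id

Result:
name  | department | manager
------+------------+--------
Nate  | Legal      | NULL   
Uma   | Security   | NULL   
Julia | NULL       | Nate   
Grace | NULL       | Uma    
Beth  | Security   | NULL   


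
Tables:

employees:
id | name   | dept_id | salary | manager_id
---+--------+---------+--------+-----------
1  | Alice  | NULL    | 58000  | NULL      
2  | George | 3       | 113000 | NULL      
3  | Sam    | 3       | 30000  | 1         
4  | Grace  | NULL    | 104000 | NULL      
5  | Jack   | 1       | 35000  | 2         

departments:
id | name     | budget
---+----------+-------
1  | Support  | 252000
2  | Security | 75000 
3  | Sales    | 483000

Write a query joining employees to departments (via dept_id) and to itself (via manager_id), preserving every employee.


Two LEFT JOINs from the same base table employees: one to departments via dept_id, one to employees itself via manager_id. Both are LEFT so every employee is preserved.
Match against departments:
  - employee 1 (Alice): dept_id=NULL, no match -> kept with NULL
  - employee 2 (George): dept_id=3 -> matches Sales
  - employee 3 (Sam): dept_id=3 -> matches Sales
  - employee 4 (Grace): dept_id=NULL, no match -> kept with NULL
  - employee 5 (Jack): dept_id=1 -> matches Support
Match against employees (self):
  - employee 1 (Alice): manager_id=NULL -> NULL
  - employee 2 (George): manager_id=NULL -> NULL
  - employee 3 (Sam): manager_id=1 -> Alice
  - employee 4 (Grace): manager_id=NULL -> NULL
  - employee 5 (Jack): manager_id=2 -> George

SQL:
SELECT a.name, b.name AS department, c.name AS manager
FROM employees a
LEFT JOIN departments b ON a.dept_id = b.id
LEFT JOIN employees c ON a.manager_id = c.id

Result:
name   | department | manager
-------+------------+--------
Alice  | NULL       | NULL   
George | Sales      | NULL   
Sam    | Sales      | Alice  
Grace  | NULL       | NULL   
Jack   | Support    | George 


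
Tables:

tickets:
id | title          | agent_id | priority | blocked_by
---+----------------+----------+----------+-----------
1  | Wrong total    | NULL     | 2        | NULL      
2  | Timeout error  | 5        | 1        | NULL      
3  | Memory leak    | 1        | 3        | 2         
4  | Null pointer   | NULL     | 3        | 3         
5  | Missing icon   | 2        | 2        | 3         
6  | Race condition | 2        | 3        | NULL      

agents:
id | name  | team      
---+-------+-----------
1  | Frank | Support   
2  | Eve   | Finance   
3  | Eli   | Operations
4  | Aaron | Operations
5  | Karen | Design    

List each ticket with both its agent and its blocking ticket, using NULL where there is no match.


Two LEFT JOINs from the same base table tickets: one to agents via agent_id, one to tickets itself via blocked_by. Both are LEFT so every ticket is preserved.
Match against agents:
  - ticket 1 (Wrong total): agent_id=NULL, no match -> kept with NULL
  - ticket 2 (Timeout error): agent_id=5 -> matches Karen
  - ticket 3 (Memory leak): agent_id=1 -> matches Frank
  - ticket 4 (Null pointer): agent_id=NULL, no match -> kept with NULL
  - ticket 5 (Missing icon): agent_id=2 -> matches Eve
  - ticket 6 (Race condition): agent_id=2 -> matches Eve
Match against tickets (self):
  - ticket 1 (Wrong total): blocked_by=NULL -> NULL
  - ticket 2 (Timeout error): blocked_by=NULL -> NULL
  - ticket 3 (Memory leak): blocked_by=2 -> Timeout error
  - ticket 4 (Null pointer): blocked_by=3 -> Memory leak
  - ticket 5 (Missing icon): blocked_by=3 -> Memory leak
  - ticket 6 (Race condition): blocked_by=NULL -> NULL

SQL:
SELECT a.title, b.name AS agent, c.title AS blocked_by
FROM tickets a
LEFT JOIN agents b ON a.agent_id = b.id
LEFT JOIN tickets c ON a.blocked_by = c.id

Result:
title          | agent | blocked_by   
---------------+-------+--------------
Wrong total    | NULL  | NULL         
Timeout error  | Karen | NULL         
Memory leak    | Frank | Timeout error
Null pointer   | NULL  | Memory leak  
Missing icon   | Eve   | Memory leak  
Race condition | Eve   | NULL         


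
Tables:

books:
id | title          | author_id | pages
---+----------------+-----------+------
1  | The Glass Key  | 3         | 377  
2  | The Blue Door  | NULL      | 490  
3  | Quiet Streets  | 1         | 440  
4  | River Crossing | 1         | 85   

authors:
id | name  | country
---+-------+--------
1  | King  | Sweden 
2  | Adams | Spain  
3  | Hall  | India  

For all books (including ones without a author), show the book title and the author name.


LEFT JOIN keeps every row from books (the left table); where author_id has no match in authors, the author columns become NULL. Walk through each book:
  - book 1 (The Glass Key): author_id=3 -> matches Hall
  - book 2 (The Blue Door): author_id=NULL, no match -> kept with NULL
  - book 3 (Quiet Streets): author_id=1 -> matches King
  - book 4 (River Crossing): author_id=1 -> matches King
All 4 rows appear; 1 has NULL author.

SQL:
SELECT a.title, b.name AS author
FROM books a
LEFT JOIN authors b ON a.author_id = b.id

Result:
title          | author
---------------+-------
The Glass Key  | Hall  
The Blue Door  | NULL  
Quiet Streets  | King  
River Crossing | King  


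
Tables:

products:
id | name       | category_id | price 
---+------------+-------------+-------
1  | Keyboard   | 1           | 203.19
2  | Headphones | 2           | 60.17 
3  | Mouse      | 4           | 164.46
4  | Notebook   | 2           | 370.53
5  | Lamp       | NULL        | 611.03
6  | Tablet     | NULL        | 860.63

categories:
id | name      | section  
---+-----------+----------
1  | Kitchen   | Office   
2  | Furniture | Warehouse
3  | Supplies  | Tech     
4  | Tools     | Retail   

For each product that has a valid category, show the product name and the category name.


INNER JOIN keeps only products rows whose category_id matches an id in categories. Walk through each product:
  - product 1 (Keyboard): category_id=1 -> matches Kitchen
  - product 2 (Headphones): category_id=2 -> matches Furniture
  - product 3 (Mouse): category_id=4 -> matches Tools
  - product 4 (Notebook): category_id=2 -> matches Furniture
  - product 5 (Lamp): category_id=NULL, no match -> dropped
  - product 6 (Tablet): category_id=NULL, no match -> dropped
So 2 of 6 rows are dropped.

SQL:
SELECT a.name, b.name AS category
FROM products a
INNER JOIN categories b ON a.category_id = b.id

Result:
name       | category 
-----------+----------
Keyboard   | Kitchen  
Headphones | Furniture
Mouse      | Tools    
Notebook   | Furniture


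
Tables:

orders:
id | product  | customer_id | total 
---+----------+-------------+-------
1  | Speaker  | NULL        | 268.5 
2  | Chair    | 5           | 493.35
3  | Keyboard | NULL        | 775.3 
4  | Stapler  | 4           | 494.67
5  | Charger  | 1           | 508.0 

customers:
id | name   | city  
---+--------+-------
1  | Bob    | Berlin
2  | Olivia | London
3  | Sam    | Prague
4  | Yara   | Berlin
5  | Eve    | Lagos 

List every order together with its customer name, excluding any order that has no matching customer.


INNER JOIN keeps only orders rows whose customer_id matches an id in customers. Walk through each order:
  - order 1 (Speaker): customer_id=NULL, no match -> dropped
  - order 2 (Chair): customer_id=5 -> matches Eve
  - order 3 (Keyboard): customer_id=NULL, no match -> dropped
  - order 4 (Stapler): customer_id=4 -> matches Yara
  - order 5 (Charger): customer_id=1 -> matches Bob
So 2 of 5 rows are dropped.

SQL:
SELECT a.product, b.name AS customer
FROM orders a
INNER JOIN customers b ON a.customer_id = b.id

Result:
product | customer
--------+---------
Chair   | Eve     
Stapler | Yara    
Charger | Bob     


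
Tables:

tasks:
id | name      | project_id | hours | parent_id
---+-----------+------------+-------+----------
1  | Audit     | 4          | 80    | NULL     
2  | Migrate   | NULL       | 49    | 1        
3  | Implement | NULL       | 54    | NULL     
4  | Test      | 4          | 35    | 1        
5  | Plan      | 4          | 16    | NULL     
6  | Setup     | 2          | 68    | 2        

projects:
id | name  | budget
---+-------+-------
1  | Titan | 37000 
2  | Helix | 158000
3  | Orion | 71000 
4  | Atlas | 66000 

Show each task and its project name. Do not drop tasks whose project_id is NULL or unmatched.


LEFT JOIN keeps every row from tasks (the left table); where project_id has no match in projects, the project columns become NULL. Walk through each task:
  - task 1 (Audit): project_id=4 -> matches Atlas
  - task 2 (Migrate): project_id=NULL, no match -> kept with NULL
  - task 3 (Implement): project_id=NULL, no match -> kept with NULL
  - task 4 (Test): project_id=4 -> matches Atlas
  - task 5 (Plan): project_id=4 -> matches Atlas
  - task 6 (Setup): project_id=2 -> matches Helix
All 6 rows appear; 2 have NULL project.

SQL:
SELECT a.name, b.name AS project
FROM tasks a
LEFT JOIN projects b ON a.project_id = b.id

Result:
name      | project
----------+--------
Audit     | Atlas  
Migrate   | NULL   
Implement | NULL   
Test      | Atlas  
Plan      | Atlas  
Setup     | Helix  


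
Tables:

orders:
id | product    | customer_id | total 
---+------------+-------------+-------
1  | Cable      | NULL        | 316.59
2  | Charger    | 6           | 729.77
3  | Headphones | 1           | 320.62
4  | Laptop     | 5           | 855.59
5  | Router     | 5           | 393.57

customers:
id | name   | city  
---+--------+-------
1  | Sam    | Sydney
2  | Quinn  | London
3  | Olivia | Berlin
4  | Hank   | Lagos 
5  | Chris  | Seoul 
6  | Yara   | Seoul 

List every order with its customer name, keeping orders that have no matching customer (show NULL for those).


LEFT JOIN keeps every row from orders (the left table); where customer_id has no match in customers, the customer columns become NULL. Walk through each order:
  - order 1 (Cable): customer_id=NULL, no match -> kept with NULL
  - order 2 (Charger): customer_id=6 -> matches Yara
  - order 3 (Headphones): customer_id=1 -> matches Sam
  - order 4 (Laptop): customer_id=5 -> matches Chris
  - order 5 (Router): customer_id=5 -> matches Chris
All 5 rows appear; 1 has NULL customer.

SQL:
SELECT a.product, b.name AS customer
FROM orders a
LEFT JOIN customers b ON a.customer_id = b.id

Result:
product    | customer
-----------+---------
Cable      | NULL    
Charger    | Yara    
Headphones | Sam     
Laptop     | Chris   
Router     | Chris   


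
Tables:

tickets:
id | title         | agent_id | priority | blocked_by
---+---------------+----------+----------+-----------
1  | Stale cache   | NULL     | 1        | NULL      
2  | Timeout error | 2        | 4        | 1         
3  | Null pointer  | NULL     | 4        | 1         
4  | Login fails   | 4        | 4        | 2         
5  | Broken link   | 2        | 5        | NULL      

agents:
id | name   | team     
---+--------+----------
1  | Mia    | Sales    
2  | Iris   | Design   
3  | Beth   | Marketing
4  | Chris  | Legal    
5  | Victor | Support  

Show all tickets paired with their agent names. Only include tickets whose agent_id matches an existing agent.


INNER JOIN keeps only tickets rows whose agent_id matches an id in agents. Walk through each ticket:
  - ticket 1 (Stale cache): agent_id=NULL, no match -> dropped
  - ticket 2 (Timeout error): agent_id=2 -> matches Iris
  - ticket 3 (Null pointer): agent_id=NULL, no match -> dropped
  - ticket 4 (Login fails): agent_id=4 -> matches Chris
  - ticket 5 (Broken link): agent_id=2 -> matches Iris
So 2 of 5 rows are dropped.

SQL:
SELECT a.title, b.name AS agent
FROM tickets a
INNER JOIN agents b ON a.agent_id = b.id

Result:
title         | agent
--------------+------
Timeout error | Iris 
Login fails   | Chris
Broken link   | Iris 


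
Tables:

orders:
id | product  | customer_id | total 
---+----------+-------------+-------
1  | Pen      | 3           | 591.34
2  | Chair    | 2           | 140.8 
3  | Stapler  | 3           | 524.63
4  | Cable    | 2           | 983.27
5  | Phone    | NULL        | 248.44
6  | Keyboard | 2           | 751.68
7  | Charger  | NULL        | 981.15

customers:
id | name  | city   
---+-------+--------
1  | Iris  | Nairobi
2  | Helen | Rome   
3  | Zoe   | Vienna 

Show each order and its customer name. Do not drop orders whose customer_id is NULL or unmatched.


LEFT JOIN keeps every row from orders (the left table); where customer_id has no match in customers, the customer columns become NULL. Walk through each order:
  - order 1 (Pen): customer_id=3 -> matches Zoe
  - order 2 (Chair): customer_id=2 -> matches Helen
  - order 3 (Stapler): customer_id=3 -> matches Zoe
  - order 4 (Cable): customer_id=2 -> matches Helen
  - order 5 (Phone): customer_id=NULL, no match -> kept with NULL
  - order 6 (Keyboard): customer_id=2 -> matches Helen
  - order 7 (Charger): customer_id=NULL, no match -> kept with NULL
All 7 rows appear; 2 have NULL customer.

SQL:
SELECT a.product, b.name AS customer
FROM orders a
LEFT JOIN customers b ON a.customer_id = b.id

Result:
product  | customer
---------+---------
Pen      | Zoe     
Chair    | Helen   
Stapler  | Zoe     
Cable    | Helen   
Phone    | NULL    
Keyboard | Helen   
Charger  | NULL    
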